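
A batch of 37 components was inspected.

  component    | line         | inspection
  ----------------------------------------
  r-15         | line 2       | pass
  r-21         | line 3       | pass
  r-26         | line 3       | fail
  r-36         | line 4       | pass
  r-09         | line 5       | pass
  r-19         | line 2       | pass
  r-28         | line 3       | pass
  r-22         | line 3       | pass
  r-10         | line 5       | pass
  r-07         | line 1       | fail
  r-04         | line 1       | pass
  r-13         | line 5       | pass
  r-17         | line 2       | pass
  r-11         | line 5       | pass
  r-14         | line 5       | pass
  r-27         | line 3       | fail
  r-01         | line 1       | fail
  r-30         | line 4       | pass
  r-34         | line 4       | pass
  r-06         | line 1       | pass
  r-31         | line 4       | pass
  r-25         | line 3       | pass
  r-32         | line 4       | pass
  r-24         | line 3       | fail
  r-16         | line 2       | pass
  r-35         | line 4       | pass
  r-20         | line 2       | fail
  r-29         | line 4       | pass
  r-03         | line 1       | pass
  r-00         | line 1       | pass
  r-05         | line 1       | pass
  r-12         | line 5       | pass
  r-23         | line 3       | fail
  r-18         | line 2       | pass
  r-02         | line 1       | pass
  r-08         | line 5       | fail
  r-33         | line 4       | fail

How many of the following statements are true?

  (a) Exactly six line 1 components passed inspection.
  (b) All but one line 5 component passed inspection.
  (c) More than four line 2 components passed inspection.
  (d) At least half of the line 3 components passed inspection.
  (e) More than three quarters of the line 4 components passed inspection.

5

(a) line 1: |A| = 8, |A ∩ B| = 6; needs |A ∩ B| = 6 — true.
(b) line 5: |A| = 7, |A ∩ B| = 6; needs |A ∖ B| = 1 — true.
(c) line 2: |A| = 6, |A ∩ B| = 5; needs |A ∩ B| > 4 — true.
(d) line 3: |A| = 8, |A ∩ B| = 4; needs |A ∩ B| ≥ |A ∖ B| — true.
(e) line 4: |A| = 8, |A ∩ B| = 7; needs |A ∩ B| / |A| > 3/4 — true.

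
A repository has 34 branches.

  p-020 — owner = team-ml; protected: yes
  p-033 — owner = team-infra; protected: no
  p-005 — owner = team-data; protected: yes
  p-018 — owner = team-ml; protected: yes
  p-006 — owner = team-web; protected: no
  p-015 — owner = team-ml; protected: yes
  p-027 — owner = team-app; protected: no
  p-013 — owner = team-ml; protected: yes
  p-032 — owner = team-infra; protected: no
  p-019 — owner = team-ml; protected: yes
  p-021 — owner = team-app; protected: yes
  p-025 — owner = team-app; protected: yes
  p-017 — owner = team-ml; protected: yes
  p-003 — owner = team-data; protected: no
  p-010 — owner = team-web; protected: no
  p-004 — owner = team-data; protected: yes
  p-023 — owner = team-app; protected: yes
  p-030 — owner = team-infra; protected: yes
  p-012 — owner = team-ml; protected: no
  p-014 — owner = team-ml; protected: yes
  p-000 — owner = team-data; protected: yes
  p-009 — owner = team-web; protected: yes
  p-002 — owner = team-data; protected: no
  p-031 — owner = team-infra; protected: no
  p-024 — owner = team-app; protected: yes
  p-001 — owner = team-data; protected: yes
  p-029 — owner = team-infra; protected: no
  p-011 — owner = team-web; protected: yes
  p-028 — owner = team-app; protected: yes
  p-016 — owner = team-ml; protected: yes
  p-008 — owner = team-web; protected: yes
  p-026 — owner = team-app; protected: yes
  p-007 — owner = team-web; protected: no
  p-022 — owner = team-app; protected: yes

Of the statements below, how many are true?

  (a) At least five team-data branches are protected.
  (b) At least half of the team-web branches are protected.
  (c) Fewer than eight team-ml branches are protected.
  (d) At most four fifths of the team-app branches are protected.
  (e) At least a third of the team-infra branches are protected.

1

(a) team-data: |A| = 6, |A ∩ B| = 4; needs |A ∩ B| ≥ 5 — false.
(b) team-web: |A| = 6, |A ∩ B| = 3; needs |A ∩ B| ≥ |A ∖ B| — true.
(c) team-ml: |A| = 9, |A ∩ B| = 8; needs |A ∩ B| < 8 — false.
(d) team-app: |A| = 8, |A ∩ B| = 7; needs |A ∩ B| / |A| ≤ 4/5 — false.
(e) team-infra: |A| = 5, |A ∩ B| = 1; needs |A ∩ B| / |A| ≥ 1/3 — false.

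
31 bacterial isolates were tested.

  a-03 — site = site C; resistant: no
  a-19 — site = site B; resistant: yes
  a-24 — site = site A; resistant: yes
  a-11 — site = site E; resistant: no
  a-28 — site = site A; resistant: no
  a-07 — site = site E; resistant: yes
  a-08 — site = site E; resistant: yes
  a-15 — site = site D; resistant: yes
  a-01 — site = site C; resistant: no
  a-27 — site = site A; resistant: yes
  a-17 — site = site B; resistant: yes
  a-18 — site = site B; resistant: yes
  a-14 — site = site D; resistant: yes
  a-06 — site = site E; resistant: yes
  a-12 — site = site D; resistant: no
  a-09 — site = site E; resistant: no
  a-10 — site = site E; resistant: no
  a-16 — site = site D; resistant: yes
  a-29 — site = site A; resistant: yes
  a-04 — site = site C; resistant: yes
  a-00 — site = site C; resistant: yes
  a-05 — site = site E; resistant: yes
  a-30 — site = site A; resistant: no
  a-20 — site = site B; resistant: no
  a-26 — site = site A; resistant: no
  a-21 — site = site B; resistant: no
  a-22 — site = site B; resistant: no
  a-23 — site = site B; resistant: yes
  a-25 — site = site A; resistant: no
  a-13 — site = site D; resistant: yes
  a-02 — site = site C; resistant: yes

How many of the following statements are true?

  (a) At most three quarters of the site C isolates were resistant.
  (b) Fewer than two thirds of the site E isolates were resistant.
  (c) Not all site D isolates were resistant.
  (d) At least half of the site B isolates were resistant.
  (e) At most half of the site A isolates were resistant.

(a) site C: |A| = 5, |A ∩ B| = 3; needs |A ∩ B| / |A| ≤ 3/4 — true.
(b) site E: |A| = 7, |A ∩ B| = 4; needs |A ∩ B| / |A| < 2/3 — true.
(c) site D: |A| = 5, |A ∩ B| = 4; needs A ⊄ B (|A ∖ B| ≥ 1) — true.
(d) site B: |A| = 7, |A ∩ B| = 4; needs |A ∩ B| ≥ |A ∖ B| — true.
(e) site A: |A| = 7, |A ∩ B| = 3; needs |A ∩ B| ≤ |A ∖ B| — true.

5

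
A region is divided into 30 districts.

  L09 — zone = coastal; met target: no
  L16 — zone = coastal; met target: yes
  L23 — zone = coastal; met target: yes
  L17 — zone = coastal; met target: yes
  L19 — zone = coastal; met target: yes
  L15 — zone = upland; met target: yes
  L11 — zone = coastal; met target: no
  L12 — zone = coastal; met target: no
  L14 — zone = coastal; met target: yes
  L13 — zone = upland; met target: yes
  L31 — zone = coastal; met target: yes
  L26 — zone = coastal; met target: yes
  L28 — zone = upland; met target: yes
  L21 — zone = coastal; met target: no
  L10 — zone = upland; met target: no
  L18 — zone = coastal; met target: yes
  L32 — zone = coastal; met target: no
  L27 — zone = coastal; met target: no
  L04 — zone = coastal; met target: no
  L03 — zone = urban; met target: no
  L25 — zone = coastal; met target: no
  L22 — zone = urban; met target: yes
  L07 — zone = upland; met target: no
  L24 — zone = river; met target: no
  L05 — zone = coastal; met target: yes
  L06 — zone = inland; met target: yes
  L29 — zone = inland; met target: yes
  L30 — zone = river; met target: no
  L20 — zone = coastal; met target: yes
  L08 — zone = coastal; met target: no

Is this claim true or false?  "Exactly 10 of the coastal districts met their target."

True

Truth condition: |A ∩ B| = 10.
|A| = 19, |A ∩ B| = 10, |A ∖ B| = 9.
|A ∩ B| = 10, so the statement is true.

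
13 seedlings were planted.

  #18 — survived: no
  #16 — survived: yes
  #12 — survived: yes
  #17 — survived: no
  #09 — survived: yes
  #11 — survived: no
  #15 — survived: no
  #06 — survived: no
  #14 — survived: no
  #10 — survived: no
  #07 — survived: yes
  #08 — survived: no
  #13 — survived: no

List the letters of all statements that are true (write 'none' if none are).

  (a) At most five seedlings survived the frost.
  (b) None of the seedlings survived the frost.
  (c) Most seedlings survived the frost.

|A| = 13, |A ∩ B| = 4, |A ∖ B| = 9.
(a) |A ∩ B| ≤ 5: holds.
(b) A ∩ B = ∅ (|A ∩ B| = 0): fails.
(c) |A ∩ B| > |A ∖ B|: fails.

(a)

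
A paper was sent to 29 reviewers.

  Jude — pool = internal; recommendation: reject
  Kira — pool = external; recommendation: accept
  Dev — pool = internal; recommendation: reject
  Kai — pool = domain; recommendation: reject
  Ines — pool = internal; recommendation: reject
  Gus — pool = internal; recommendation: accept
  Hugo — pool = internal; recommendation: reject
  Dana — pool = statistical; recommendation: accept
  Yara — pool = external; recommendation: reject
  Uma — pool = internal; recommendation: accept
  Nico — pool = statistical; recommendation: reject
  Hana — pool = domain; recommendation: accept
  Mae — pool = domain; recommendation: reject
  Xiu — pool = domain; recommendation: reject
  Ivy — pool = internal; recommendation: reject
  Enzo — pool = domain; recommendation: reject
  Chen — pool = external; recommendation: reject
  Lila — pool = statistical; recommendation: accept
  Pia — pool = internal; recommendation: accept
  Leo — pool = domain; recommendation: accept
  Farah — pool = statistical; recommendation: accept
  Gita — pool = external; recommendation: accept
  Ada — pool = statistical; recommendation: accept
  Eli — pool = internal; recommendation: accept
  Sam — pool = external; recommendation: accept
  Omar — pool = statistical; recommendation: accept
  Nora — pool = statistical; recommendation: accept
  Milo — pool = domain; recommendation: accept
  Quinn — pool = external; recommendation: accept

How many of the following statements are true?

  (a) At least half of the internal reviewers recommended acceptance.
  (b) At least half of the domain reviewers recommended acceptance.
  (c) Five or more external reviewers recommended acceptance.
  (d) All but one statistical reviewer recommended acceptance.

(a) internal: |A| = 9, |A ∩ B| = 4; needs |A ∩ B| ≥ |A ∖ B| — false.
(b) domain: |A| = 7, |A ∩ B| = 3; needs |A ∩ B| ≥ |A ∖ B| — false.
(c) external: |A| = 6, |A ∩ B| = 4; needs |A ∩ B| ≥ 5 — false.
(d) statistical: |A| = 7, |A ∩ B| = 6; needs |A ∖ B| = 1 — true.

1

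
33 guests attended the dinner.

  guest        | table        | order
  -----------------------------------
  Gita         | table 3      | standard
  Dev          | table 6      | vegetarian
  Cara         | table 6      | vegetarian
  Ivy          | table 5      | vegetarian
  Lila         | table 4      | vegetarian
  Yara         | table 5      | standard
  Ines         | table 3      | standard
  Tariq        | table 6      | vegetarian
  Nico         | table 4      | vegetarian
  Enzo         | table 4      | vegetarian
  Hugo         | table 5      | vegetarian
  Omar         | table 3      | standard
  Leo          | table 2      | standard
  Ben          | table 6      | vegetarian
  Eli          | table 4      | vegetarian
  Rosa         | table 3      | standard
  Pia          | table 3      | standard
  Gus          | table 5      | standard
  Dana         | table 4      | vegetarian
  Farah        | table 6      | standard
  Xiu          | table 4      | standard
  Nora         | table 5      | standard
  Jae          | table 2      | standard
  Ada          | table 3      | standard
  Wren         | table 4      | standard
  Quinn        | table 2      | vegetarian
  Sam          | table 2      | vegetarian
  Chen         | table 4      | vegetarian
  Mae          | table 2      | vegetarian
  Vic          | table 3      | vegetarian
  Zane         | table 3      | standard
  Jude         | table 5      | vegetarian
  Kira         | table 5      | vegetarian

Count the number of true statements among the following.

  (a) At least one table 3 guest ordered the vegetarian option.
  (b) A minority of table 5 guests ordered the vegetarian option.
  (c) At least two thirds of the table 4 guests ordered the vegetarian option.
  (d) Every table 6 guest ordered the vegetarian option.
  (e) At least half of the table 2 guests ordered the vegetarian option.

3

(a) table 3: |A| = 8, |A ∩ B| = 1; needs A ∩ B ≠ ∅ (|A ∩ B| ≥ 1) — true.
(b) table 5: |A| = 7, |A ∩ B| = 4; needs |A ∩ B| < |A ∖ B| — false.
(c) table 4: |A| = 8, |A ∩ B| = 6; needs |A ∩ B| / |A| ≥ 2/3 — true.
(d) table 6: |A| = 5, |A ∩ B| = 4; needs A ⊆ B, i.e. every element of A is in B (|A ∖ B| = 0) — false.
(e) table 2: |A| = 5, |A ∩ B| = 3; needs |A ∩ B| ≥ |A ∖ B| — true.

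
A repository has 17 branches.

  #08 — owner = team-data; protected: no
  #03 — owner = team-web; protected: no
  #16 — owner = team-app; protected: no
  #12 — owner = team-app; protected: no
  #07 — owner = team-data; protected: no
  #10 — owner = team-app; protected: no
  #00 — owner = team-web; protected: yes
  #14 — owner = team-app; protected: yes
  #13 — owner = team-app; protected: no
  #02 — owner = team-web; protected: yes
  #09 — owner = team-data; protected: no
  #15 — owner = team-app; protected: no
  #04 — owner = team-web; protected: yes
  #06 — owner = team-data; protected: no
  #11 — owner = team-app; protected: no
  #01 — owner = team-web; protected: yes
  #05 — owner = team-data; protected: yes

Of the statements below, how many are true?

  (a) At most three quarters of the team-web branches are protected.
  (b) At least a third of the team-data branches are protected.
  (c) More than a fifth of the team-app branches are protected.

(a) team-web: |A| = 5, |A ∩ B| = 4; needs |A ∩ B| / |A| ≤ 3/4 — false.
(b) team-data: |A| = 5, |A ∩ B| = 1; needs |A ∩ B| / |A| ≥ 1/3 — false.
(c) team-app: |A| = 7, |A ∩ B| = 1; needs |A ∩ B| / |A| > 1/5 — false.

0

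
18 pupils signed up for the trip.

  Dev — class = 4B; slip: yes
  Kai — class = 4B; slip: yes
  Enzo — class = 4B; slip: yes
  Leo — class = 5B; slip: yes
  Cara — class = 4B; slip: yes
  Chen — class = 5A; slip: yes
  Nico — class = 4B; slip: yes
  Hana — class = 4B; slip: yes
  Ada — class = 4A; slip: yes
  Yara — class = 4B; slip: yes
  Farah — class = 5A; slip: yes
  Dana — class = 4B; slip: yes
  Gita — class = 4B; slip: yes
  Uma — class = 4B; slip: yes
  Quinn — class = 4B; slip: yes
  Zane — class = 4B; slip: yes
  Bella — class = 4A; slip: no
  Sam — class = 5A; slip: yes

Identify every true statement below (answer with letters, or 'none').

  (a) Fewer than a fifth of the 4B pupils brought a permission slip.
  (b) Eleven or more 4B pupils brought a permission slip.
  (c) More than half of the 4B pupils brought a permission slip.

|A| = 12, |A ∩ B| = 12, |A ∖ B| = 0.
(a) |A ∩ B| / |A| < 1/5: fails.
(b) |A ∩ B| ≥ 11: holds.
(c) |A ∩ B| > |A ∖ B|: holds.

(b), (c)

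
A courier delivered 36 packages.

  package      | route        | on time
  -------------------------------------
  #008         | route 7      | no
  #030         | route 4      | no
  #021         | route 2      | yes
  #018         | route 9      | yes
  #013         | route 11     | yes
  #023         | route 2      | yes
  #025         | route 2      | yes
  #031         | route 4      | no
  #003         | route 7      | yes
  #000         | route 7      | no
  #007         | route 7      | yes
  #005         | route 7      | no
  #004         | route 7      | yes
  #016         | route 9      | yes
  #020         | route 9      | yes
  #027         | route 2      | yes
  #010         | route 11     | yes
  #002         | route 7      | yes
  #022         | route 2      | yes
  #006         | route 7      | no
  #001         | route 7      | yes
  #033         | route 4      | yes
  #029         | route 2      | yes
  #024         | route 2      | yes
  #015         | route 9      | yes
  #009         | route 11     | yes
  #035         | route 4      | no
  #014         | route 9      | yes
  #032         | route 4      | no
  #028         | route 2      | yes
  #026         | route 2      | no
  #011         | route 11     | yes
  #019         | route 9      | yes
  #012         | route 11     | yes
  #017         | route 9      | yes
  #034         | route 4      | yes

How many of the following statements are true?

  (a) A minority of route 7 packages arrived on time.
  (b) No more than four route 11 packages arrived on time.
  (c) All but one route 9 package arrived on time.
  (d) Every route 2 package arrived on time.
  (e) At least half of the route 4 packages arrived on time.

(a) route 7: |A| = 9, |A ∩ B| = 5; needs |A ∩ B| < |A ∖ B| — false.
(b) route 11: |A| = 5, |A ∩ B| = 5; needs |A ∩ B| ≤ 4 — false.
(c) route 9: |A| = 7, |A ∩ B| = 7; needs |A ∖ B| = 1 — false.
(d) route 2: |A| = 9, |A ∩ B| = 8; needs A ⊆ B, i.e. every element of A is in B (|A ∖ B| = 0) — false.
(e) route 4: |A| = 6, |A ∩ B| = 2; needs |A ∩ B| ≥ |A ∖ B| — false.

0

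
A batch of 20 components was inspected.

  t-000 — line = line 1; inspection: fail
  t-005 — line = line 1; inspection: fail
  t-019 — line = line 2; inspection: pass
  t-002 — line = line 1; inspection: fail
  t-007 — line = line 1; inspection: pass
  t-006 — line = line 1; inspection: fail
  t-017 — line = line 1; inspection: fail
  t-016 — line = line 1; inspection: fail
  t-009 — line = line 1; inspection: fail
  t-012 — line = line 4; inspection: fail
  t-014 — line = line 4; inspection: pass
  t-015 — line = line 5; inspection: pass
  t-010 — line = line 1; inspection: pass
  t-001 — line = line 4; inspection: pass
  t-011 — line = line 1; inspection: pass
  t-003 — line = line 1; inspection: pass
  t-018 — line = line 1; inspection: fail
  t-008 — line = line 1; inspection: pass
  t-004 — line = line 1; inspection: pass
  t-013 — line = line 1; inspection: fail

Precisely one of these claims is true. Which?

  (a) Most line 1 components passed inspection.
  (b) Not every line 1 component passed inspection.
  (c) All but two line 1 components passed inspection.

(b)

|A| = 15, |A ∩ B| = 6, |A ∖ B| = 9.
(a) requires |A ∩ B| > |A ∖ B|: false.
(b) requires A ⊄ B (|A ∖ B| ≥ 1): true.
(c) requires |A ∖ B| = 2: false.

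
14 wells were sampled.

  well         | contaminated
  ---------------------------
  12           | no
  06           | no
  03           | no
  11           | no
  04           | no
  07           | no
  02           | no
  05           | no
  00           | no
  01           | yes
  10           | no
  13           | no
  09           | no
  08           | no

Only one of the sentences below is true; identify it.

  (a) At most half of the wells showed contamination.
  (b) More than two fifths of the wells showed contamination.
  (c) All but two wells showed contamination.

|A| = 14, |A ∩ B| = 1, |A ∖ B| = 13.
(a) requires |A ∩ B| ≤ |A ∖ B|: true.
(b) requires |A ∩ B| / |A| > 2/5: false.
(c) requires |A ∖ B| = 2: false.

(a)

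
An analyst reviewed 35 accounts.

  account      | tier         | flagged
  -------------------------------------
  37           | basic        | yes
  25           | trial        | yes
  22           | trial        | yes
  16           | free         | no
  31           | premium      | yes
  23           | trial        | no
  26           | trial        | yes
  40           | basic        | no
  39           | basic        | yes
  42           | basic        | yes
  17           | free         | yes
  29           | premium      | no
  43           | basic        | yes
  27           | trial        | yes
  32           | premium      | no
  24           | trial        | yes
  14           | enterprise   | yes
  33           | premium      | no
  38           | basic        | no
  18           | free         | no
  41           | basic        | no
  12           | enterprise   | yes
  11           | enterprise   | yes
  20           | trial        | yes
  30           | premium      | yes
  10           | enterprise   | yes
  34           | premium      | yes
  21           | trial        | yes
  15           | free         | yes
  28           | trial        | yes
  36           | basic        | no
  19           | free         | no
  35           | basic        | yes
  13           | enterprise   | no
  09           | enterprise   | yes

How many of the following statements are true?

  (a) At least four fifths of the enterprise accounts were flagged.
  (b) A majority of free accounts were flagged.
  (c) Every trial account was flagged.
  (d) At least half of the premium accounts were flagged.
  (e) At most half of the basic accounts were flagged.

2

(a) enterprise: |A| = 6, |A ∩ B| = 5; needs |A ∩ B| / |A| ≥ 4/5 — true.
(b) free: |A| = 5, |A ∩ B| = 2; needs |A ∩ B| > |A ∖ B| — false.
(c) trial: |A| = 9, |A ∩ B| = 8; needs A ⊆ B, i.e. every element of A is in B (|A ∖ B| = 0) — false.
(d) premium: |A| = 6, |A ∩ B| = 3; needs |A ∩ B| ≥ |A ∖ B| — true.
(e) basic: |A| = 9, |A ∩ B| = 5; needs |A ∩ B| ≤ |A ∖ B| — false.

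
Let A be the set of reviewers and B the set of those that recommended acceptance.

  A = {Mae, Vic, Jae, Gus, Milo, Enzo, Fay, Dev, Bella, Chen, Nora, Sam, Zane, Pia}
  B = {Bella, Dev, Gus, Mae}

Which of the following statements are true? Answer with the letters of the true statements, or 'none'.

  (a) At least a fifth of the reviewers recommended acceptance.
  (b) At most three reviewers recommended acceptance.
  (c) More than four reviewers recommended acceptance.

(a)

|A| = 14, |A ∩ B| = 4, |A ∖ B| = 10.
(a) |A ∩ B| / |A| ≥ 1/5: holds.
(b) |A ∩ B| ≤ 3: fails.
(c) |A ∩ B| > 4: fails.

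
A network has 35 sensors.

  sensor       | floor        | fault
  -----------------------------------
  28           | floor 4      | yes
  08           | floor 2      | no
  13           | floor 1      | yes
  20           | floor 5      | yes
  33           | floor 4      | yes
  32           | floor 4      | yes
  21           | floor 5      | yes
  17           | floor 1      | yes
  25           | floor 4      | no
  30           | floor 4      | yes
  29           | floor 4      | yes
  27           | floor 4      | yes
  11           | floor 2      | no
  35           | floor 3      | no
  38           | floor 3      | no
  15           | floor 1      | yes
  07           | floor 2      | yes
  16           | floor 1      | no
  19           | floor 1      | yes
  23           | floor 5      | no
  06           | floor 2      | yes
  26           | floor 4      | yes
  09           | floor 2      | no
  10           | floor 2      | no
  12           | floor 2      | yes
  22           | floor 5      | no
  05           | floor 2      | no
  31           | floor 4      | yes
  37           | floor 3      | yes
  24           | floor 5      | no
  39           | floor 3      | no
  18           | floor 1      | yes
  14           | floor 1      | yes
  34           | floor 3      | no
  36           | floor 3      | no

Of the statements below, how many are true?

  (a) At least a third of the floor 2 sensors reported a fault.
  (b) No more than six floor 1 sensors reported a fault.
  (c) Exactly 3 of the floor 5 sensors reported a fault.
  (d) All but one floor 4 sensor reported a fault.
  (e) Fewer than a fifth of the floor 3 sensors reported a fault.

(a) floor 2: |A| = 8, |A ∩ B| = 3; needs |A ∩ B| / |A| ≥ 1/3 — true.
(b) floor 1: |A| = 7, |A ∩ B| = 6; needs |A ∩ B| ≤ 6 — true.
(c) floor 5: |A| = 5, |A ∩ B| = 2; needs |A ∩ B| = 3 — false.
(d) floor 4: |A| = 9, |A ∩ B| = 8; needs |A ∖ B| = 1 — true.
(e) floor 3: |A| = 6, |A ∩ B| = 1; needs |A ∩ B| / |A| < 1/5 — true.

4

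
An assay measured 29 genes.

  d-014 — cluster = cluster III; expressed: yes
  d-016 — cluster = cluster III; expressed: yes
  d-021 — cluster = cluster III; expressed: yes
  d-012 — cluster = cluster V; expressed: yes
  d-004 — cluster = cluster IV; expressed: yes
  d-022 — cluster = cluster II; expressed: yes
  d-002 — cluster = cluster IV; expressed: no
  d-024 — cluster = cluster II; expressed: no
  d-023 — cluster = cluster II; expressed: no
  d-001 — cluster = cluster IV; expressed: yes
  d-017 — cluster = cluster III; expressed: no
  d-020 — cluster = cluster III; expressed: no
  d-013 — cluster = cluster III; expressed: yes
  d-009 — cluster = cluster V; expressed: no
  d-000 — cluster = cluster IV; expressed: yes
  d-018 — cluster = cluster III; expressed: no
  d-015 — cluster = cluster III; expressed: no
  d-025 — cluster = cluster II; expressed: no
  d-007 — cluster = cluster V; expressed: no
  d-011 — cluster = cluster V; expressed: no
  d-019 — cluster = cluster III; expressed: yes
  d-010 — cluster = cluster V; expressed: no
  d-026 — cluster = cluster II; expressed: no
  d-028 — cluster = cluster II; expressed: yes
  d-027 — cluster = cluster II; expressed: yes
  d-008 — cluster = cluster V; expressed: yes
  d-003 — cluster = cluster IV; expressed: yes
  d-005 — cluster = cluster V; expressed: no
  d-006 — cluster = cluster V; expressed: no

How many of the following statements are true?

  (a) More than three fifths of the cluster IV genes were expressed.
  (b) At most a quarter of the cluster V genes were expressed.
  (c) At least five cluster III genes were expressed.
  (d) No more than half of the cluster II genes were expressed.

(a) cluster IV: |A| = 5, |A ∩ B| = 4; needs |A ∩ B| / |A| > 3/5 — true.
(b) cluster V: |A| = 8, |A ∩ B| = 2; needs |A ∩ B| / |A| ≤ 1/4 — true.
(c) cluster III: |A| = 9, |A ∩ B| = 5; needs |A ∩ B| ≥ 5 — true.
(d) cluster II: |A| = 7, |A ∩ B| = 3; needs |A ∩ B| ≤ |A ∖ B| — true.

4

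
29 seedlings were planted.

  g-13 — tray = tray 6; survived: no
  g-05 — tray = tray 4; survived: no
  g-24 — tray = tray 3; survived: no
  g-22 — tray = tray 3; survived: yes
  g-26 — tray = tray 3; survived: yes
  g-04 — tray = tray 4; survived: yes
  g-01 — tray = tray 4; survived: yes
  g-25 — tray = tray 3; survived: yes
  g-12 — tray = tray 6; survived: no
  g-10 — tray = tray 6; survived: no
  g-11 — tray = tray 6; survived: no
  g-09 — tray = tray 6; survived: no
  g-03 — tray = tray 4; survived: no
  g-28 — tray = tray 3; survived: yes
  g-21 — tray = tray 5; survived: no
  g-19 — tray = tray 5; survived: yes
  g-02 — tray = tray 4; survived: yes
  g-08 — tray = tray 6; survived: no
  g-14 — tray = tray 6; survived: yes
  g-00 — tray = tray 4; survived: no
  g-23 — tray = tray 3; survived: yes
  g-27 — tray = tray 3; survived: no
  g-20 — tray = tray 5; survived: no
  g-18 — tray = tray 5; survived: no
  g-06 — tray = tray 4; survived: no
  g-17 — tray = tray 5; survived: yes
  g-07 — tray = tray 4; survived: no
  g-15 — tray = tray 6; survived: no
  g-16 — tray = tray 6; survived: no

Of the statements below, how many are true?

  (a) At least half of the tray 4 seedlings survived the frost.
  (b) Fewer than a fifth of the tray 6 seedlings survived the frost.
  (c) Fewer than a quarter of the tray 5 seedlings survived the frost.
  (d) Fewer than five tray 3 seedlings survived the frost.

1

(a) tray 4: |A| = 8, |A ∩ B| = 3; needs |A ∩ B| ≥ |A ∖ B| — false.
(b) tray 6: |A| = 9, |A ∩ B| = 1; needs |A ∩ B| / |A| < 1/5 — true.
(c) tray 5: |A| = 5, |A ∩ B| = 2; needs |A ∩ B| / |A| < 1/4 — false.
(d) tray 3: |A| = 7, |A ∩ B| = 5; needs |A ∩ B| < 5 — false.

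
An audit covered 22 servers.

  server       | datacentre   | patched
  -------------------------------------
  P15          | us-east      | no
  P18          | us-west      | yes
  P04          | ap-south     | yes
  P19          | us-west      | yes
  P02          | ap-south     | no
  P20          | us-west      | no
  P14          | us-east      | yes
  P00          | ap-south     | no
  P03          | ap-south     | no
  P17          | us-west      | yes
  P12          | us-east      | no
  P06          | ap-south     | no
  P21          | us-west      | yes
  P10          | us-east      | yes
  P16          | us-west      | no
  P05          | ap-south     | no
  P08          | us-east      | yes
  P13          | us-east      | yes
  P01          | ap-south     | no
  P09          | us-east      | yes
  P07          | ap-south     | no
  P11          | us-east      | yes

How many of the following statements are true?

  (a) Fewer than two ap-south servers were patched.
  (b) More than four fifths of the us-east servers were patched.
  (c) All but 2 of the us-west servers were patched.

2

(a) ap-south: |A| = 8, |A ∩ B| = 1; needs |A ∩ B| < 2 — true.
(b) us-east: |A| = 8, |A ∩ B| = 6; needs |A ∩ B| / |A| > 4/5 — false.
(c) us-west: |A| = 6, |A ∩ B| = 4; needs |A ∖ B| = 2 — true.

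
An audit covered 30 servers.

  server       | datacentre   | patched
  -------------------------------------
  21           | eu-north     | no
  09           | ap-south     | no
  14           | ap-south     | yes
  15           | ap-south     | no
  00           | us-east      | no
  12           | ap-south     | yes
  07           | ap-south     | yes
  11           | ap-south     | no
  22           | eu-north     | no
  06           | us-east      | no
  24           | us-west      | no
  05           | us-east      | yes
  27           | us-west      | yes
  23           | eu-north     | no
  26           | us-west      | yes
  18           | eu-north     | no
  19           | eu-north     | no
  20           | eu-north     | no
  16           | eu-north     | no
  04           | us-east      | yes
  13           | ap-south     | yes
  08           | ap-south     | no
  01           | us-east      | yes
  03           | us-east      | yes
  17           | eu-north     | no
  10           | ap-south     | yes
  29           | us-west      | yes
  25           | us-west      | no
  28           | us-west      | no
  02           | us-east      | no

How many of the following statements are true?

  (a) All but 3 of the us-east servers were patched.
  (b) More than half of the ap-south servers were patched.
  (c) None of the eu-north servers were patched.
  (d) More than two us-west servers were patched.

(a) us-east: |A| = 7, |A ∩ B| = 4; needs |A ∖ B| = 3 — true.
(b) ap-south: |A| = 9, |A ∩ B| = 5; needs |A ∩ B| > |A ∖ B| — true.
(c) eu-north: |A| = 8, |A ∩ B| = 0; needs A ∩ B = ∅ (|A ∩ B| = 0) — true.
(d) us-west: |A| = 6, |A ∩ B| = 3; needs |A ∩ B| > 2 — true.

4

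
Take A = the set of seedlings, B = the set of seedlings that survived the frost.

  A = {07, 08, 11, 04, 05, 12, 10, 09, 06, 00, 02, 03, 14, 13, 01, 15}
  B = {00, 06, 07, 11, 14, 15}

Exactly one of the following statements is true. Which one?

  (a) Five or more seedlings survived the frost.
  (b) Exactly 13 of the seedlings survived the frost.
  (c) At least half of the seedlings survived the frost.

|A| = 16, |A ∩ B| = 6, |A ∖ B| = 10.
(a) requires |A ∩ B| ≥ 5: true.
(b) requires |A ∩ B| = 13: false.
(c) requires |A ∩ B| ≥ |A ∖ B|: false.

(a)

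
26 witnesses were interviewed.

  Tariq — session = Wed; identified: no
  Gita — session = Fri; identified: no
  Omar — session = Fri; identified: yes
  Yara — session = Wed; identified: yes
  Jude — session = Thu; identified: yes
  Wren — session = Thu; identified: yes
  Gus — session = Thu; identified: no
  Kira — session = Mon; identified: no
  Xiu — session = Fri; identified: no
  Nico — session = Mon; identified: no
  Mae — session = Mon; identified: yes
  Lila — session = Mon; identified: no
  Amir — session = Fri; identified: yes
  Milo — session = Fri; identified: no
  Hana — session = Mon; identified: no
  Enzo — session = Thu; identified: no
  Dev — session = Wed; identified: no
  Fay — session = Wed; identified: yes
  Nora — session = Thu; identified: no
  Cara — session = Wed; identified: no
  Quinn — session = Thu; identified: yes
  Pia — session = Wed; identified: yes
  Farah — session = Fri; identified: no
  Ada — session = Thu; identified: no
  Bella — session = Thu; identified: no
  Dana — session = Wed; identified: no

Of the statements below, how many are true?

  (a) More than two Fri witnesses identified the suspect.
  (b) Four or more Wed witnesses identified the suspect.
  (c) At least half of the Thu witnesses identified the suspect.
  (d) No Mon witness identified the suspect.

(a) Fri: |A| = 6, |A ∩ B| = 2; needs |A ∩ B| > 2 — false.
(b) Wed: |A| = 7, |A ∩ B| = 3; needs |A ∩ B| ≥ 4 — false.
(c) Thu: |A| = 8, |A ∩ B| = 3; needs |A ∩ B| ≥ |A ∖ B| — false.
(d) Mon: |A| = 5, |A ∩ B| = 1; needs A ∩ B = ∅ (|A ∩ B| = 0) — false.

0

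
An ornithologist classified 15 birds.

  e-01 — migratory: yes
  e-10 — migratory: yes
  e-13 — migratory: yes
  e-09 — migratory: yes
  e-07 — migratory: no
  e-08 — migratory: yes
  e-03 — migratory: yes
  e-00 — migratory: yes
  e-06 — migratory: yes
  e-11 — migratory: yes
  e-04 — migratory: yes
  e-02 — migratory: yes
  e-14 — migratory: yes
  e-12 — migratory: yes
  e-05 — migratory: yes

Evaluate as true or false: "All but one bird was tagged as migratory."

True

'All but one bird was tagged as migratory' holds iff |A ∖ B| = 1.
|A| = 15, |A ∩ B| = 14, |A ∖ B| = 1.
|A ∖ B| = 1, so the statement is true.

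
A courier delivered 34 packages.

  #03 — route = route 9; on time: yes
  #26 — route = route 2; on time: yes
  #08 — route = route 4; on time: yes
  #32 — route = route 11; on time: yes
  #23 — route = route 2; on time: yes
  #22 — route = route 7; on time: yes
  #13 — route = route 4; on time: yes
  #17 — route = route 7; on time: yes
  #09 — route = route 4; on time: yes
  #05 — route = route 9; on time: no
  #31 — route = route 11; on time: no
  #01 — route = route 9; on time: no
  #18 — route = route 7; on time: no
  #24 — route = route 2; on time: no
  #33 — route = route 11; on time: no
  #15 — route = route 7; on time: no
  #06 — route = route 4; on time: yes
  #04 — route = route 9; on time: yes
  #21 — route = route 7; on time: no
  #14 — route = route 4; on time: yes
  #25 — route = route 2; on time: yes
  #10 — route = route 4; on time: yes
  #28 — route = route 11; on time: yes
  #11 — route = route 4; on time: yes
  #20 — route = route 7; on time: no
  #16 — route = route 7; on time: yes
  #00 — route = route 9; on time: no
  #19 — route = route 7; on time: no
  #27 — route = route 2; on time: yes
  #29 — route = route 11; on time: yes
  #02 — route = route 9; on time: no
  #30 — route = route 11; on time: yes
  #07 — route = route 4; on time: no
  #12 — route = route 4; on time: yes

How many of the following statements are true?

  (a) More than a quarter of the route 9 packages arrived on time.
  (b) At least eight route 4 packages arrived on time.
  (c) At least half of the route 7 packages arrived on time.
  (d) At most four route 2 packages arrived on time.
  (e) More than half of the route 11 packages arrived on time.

4

(a) route 9: |A| = 6, |A ∩ B| = 2; needs |A ∩ B| / |A| > 1/4 — true.
(b) route 4: |A| = 9, |A ∩ B| = 8; needs |A ∩ B| ≥ 8 — true.
(c) route 7: |A| = 8, |A ∩ B| = 3; needs |A ∩ B| ≥ |A ∖ B| — false.
(d) route 2: |A| = 5, |A ∩ B| = 4; needs |A ∩ B| ≤ 4 — true.
(e) route 11: |A| = 6, |A ∩ B| = 4; needs |A ∩ B| > |A ∖ B| — true.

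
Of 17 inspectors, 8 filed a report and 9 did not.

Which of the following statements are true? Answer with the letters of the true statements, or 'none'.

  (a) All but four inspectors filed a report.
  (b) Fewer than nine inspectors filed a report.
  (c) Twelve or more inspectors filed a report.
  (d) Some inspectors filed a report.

(b), (d)

|A| = 17, |A ∩ B| = 8, |A ∖ B| = 9.
(a) |A ∖ B| = 4: fails.
(b) |A ∩ B| < 9: holds.
(c) |A ∩ B| ≥ 12: fails.
(d) A ∩ B ≠ ∅ (|A ∩ B| ≥ 1): holds.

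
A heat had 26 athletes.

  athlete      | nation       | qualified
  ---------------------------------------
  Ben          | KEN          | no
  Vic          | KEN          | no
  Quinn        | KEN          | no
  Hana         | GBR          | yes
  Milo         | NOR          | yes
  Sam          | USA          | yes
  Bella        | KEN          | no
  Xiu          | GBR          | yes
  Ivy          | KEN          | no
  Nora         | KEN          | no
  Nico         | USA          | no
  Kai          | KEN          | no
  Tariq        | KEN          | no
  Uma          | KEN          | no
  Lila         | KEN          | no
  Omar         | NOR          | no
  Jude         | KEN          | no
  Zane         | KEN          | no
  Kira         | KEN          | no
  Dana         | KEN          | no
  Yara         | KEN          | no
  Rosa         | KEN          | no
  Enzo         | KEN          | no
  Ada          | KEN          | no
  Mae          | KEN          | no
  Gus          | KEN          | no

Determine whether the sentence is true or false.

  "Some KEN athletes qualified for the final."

'Some KEN athletes qualified for the final' holds iff A ∩ B ≠ ∅ (|A ∩ B| ≥ 1).
|A| = 20, |A ∩ B| = 0, |A ∖ B| = 20.
So the statement is false.

False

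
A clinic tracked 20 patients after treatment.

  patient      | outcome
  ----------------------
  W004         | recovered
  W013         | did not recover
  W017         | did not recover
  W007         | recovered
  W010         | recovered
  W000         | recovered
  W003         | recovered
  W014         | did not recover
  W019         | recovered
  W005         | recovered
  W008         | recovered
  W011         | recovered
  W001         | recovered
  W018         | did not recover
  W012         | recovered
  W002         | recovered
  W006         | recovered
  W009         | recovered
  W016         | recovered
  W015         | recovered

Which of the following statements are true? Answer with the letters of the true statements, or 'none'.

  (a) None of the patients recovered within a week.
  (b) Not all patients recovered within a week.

|A| = 20, |A ∩ B| = 16, |A ∖ B| = 4.
(a) A ∩ B = ∅ (|A ∩ B| = 0): fails.
(b) A ⊄ B (|A ∖ B| ≥ 1): holds.

(b)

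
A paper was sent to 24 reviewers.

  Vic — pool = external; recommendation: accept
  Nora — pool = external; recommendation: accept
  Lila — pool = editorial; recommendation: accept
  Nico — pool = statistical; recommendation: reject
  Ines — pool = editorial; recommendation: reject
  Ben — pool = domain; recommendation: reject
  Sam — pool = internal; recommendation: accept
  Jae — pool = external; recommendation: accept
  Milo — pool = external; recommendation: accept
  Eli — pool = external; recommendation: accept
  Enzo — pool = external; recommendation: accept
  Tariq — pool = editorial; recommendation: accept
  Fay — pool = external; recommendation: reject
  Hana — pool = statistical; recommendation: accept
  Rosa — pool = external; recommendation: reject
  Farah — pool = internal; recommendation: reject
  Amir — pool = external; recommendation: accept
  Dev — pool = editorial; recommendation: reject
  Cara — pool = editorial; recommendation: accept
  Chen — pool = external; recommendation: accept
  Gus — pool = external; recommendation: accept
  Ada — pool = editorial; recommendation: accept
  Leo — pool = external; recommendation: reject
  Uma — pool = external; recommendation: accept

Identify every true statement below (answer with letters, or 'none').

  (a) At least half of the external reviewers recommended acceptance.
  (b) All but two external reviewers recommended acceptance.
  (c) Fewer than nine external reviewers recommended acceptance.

(a)

|A| = 13, |A ∩ B| = 10, |A ∖ B| = 3.
(a) |A ∩ B| ≥ |A ∖ B|: holds.
(b) |A ∖ B| = 2: fails.
(c) |A ∩ B| < 9: fails.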